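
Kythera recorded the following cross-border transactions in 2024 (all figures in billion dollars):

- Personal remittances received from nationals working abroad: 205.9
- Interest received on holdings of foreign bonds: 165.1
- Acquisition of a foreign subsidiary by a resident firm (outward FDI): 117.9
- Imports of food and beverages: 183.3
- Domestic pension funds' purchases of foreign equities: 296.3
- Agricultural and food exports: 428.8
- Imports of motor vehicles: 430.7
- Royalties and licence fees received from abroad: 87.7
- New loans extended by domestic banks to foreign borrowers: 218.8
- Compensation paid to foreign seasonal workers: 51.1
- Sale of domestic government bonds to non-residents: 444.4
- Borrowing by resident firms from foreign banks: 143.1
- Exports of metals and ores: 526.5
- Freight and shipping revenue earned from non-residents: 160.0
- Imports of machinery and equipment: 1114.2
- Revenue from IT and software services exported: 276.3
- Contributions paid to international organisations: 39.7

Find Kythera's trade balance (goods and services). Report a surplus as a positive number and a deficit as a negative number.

-248.9

Goods: -183.3 - 1114.2 - 430.7 + 526.5 + 428.8 = -772.9
Services: 276.3 + 160.0 + 87.7 = 524.0
Trade balance = -772.9 + 524.0 = -248.9
(Excluded from the trade balance — secondary income: personal remittances received from nationals working abroad 205.9, contributions paid to international organisations 39.7; primary income: interest received on holdings of foreign bonds 165.1, compensation paid to foreign seasonal workers 51.1; financial account: acquisition of a foreign subsidiary by a resident firm (outward FDI) 117.9, domestic pension funds' purchases of foreign equities 296.3, new loans extended by domestic banks to foreign borrowers 218.8, sale of domestic government bonds to non-residents 444.4, borrowing by resident firms from foreign banks 143.1.)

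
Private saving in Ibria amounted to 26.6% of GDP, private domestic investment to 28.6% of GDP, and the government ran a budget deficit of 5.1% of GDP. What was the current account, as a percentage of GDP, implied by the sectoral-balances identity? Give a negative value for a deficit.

-7.1

By the sectoral-balances identity, CA = (S_private - I) + (T - G).
Private balance = 26.6 - 28.6 = -2.0
Government balance (T - G) = -5.1
CA = -2.0 + (-5.1) = -7.1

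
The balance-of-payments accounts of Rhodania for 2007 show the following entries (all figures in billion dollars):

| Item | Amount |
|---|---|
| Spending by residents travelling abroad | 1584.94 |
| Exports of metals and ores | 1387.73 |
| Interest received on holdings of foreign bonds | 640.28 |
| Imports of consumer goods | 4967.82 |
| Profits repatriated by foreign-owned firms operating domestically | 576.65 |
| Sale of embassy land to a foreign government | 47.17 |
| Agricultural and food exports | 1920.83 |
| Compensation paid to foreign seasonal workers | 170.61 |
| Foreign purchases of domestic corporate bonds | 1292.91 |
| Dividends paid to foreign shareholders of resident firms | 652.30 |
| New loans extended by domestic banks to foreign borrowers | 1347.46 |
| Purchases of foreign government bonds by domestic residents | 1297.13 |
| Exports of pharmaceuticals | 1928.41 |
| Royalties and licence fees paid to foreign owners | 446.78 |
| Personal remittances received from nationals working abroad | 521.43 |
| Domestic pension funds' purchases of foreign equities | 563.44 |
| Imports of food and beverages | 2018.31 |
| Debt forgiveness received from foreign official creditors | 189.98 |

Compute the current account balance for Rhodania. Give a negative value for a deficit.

-4018.73

Goods: 1928.41 + 1920.83 + 1387.73 - 2018.31 - 4967.82 = -1749.16
Services: -446.78 - 1584.94 = -2031.72
Primary income: -652.30 - 170.61 + 640.28 - 576.65 = -759.28
Secondary income: 521.43
Current account = (-1749.16) + (-2031.72) + (-759.28) + 521.43 = -4018.73
(Excluded from the current account — capital account: sale of embassy land to a foreign government 47.17, debt forgiveness received from foreign official creditors 189.98; financial account: foreign purchases of domestic corporate bonds 1292.91, new loans extended by domestic banks to foreign borrowers 1347.46, purchases of foreign government bonds by domestic residents 1297.13, domestic pension funds' purchases of foreign equities 563.44.)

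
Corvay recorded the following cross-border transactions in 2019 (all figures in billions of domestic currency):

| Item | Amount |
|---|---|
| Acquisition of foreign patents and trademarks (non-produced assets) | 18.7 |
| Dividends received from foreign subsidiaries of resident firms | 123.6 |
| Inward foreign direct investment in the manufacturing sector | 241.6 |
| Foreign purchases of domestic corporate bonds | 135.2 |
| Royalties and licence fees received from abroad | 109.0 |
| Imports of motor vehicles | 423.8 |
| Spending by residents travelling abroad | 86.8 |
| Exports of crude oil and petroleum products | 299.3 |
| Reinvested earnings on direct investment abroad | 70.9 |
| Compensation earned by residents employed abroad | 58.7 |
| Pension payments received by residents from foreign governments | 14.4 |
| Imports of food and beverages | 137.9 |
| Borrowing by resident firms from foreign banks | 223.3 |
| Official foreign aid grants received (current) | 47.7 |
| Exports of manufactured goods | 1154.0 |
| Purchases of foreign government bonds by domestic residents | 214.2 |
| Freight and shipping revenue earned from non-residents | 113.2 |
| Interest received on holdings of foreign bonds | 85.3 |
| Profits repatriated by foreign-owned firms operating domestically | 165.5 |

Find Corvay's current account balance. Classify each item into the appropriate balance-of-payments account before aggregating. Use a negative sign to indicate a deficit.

Goods: -137.9 + 299.3 - 423.8 + 1154.0 = 891.6
Services: 109.0 + 113.2 - 86.8 = 135.4
Primary income: 70.9 - 165.5 + 123.6 + 58.7 + 85.3 = 173.0
Secondary income: 14.4 + 47.7 = 62.1
Current account = 891.6 + 135.4 + 173.0 + 62.1 = 1262.1
(Excluded from the current account — capital account: acquisition of foreign patents and trademarks (non-produced assets) 18.7; financial account: inward foreign direct investment in the manufacturing sector 241.6, foreign purchases of domestic corporate bonds 135.2, borrowing by resident firms from foreign banks 223.3, purchases of foreign government bonds by domestic residents 214.2.)

1262.1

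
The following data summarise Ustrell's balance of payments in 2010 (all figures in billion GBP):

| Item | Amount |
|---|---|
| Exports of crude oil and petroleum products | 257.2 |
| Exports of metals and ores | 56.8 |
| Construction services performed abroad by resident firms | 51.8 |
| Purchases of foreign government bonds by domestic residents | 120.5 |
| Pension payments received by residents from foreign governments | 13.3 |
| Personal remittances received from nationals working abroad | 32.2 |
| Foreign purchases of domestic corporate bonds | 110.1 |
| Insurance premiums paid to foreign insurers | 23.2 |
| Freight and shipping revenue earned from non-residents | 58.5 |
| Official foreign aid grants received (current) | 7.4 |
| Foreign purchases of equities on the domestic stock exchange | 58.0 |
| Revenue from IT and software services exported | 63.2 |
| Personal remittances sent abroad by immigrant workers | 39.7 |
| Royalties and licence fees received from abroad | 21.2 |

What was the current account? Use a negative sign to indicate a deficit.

Goods: 56.8 + 257.2 = 314.0
Services: 58.5 + 63.2 + 21.2 - 23.2 + 51.8 = 171.5
Secondary income: 32.2 + 13.3 + 7.4 - 39.7 = 13.2
Current account = 314.0 + 171.5 + 13.2 = 498.7
(Excluded from the current account — financial account: purchases of foreign government bonds by domestic residents 120.5, foreign purchases of domestic corporate bonds 110.1, foreign purchases of equities on the domestic stock exchange 58.0.)

498.7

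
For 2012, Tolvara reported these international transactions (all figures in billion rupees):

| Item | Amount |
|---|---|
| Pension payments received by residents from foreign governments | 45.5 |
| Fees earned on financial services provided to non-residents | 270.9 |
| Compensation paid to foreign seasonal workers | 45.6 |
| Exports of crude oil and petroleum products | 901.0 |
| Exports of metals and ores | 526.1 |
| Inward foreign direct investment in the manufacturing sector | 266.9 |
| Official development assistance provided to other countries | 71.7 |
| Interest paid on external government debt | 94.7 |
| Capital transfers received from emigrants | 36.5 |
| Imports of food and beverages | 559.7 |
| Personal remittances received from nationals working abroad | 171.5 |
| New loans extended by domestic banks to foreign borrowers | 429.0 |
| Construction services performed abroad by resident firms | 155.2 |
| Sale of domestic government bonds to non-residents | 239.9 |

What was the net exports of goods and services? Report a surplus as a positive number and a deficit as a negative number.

Goods: -559.7 + 526.1 + 901.0 = 867.4
Services: 155.2 + 270.9 = 426.1
Trade balance = 867.4 + 426.1 = 1293.5
(Excluded from the trade balance — secondary income: pension payments received by residents from foreign governments 45.5, official development assistance provided to other countries 71.7, personal remittances received from nationals working abroad 171.5; primary income: compensation paid to foreign seasonal workers 45.6, interest paid on external government debt 94.7; financial account: inward foreign direct investment in the manufacturing sector 266.9, new loans extended by domestic banks to foreign borrowers 429.0, sale of domestic government bonds to non-residents 239.9; capital account: capital transfers received from emigrants 36.5.)

1293.5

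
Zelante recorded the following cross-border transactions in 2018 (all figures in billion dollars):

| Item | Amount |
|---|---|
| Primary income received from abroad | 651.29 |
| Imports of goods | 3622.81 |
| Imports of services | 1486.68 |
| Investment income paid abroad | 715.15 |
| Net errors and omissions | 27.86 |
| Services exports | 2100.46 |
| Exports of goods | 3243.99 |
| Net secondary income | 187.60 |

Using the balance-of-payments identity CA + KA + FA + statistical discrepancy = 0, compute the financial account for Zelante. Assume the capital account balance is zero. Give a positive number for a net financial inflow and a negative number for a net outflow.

-386.56

Goods balance = 3243.99 - 3622.81 = -378.82
Services balance = 2100.46 - 1486.68 = 613.78
Trade balance (goods + services) = -378.82 + 613.78 = 234.96
Net primary income = 651.29 - 715.15 = -63.86
Net secondary income = 187.60
Current account = 234.96 + (-63.86) + 187.60 = 358.70
Financial account = -(358.70 + 27.86) = -386.56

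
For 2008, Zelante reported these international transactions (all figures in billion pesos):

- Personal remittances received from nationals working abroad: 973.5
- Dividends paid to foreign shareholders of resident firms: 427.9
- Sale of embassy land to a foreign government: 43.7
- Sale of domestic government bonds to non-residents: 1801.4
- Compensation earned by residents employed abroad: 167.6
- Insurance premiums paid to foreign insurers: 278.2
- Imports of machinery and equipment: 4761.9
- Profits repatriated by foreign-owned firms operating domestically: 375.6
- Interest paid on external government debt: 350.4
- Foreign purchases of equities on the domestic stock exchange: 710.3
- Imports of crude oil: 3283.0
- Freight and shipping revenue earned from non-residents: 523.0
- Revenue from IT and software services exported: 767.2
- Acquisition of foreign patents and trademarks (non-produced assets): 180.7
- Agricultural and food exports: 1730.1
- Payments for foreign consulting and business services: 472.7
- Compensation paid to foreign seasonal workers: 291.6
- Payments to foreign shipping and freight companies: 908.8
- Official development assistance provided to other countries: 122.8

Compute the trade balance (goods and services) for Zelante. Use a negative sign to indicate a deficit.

Goods: -4761.9 - 3283.0 + 1730.1 = -6314.8
Services: -278.2 + 767.2 - 908.8 + 523.0 - 472.7 = -369.5
Trade balance = -6314.8 + (-369.5) = -6684.3
(Excluded from the trade balance — secondary income: personal remittances received from nationals working abroad 973.5, official development assistance provided to other countries 122.8; primary income: dividends paid to foreign shareholders of resident firms 427.9, compensation earned by residents employed abroad 167.6, profits repatriated by foreign-owned firms operating domestically 375.6, interest paid on external government debt 350.4, compensation paid to foreign seasonal workers 291.6; capital account: sale of embassy land to a foreign government 43.7, acquisition of foreign patents and trademarks (non-produced assets) 180.7; financial account: sale of domestic government bonds to non-residents 1801.4, foreign purchases of equities on the domestic stock exchange 710.3.)

-6684.3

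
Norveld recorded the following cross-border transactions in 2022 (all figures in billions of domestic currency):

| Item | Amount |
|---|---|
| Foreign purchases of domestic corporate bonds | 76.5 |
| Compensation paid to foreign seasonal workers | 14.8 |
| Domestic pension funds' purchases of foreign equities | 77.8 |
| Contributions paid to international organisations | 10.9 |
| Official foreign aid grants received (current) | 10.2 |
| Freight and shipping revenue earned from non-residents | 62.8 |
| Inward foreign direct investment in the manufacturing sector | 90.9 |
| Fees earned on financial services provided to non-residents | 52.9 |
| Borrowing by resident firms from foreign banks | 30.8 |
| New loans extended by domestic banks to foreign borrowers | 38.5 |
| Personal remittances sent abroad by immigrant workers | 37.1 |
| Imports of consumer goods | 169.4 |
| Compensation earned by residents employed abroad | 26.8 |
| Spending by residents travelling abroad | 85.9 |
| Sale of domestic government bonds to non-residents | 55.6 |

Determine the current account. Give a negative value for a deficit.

Goods: -169.4
Services: 52.9 - 85.9 + 62.8 = 29.8
Primary income: 26.8 - 14.8 = 12.0
Secondary income: -10.9 + 10.2 - 37.1 = -37.8
Current account = (-169.4) + 29.8 + 12.0 + (-37.8) = -165.4
(Excluded from the current account — financial account: foreign purchases of domestic corporate bonds 76.5, domestic pension funds' purchases of foreign equities 77.8, inward foreign direct investment in the manufacturing sector 90.9, borrowing by resident firms from foreign banks 30.8, new loans extended by domestic banks to foreign borrowers 38.5, sale of domestic government bonds to non-residents 55.6.)

-165.4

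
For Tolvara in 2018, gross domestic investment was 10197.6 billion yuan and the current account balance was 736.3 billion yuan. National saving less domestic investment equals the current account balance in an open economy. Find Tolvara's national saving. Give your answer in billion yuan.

10933.9

S = I + CA = 10197.6 + 736.3 = 10933.9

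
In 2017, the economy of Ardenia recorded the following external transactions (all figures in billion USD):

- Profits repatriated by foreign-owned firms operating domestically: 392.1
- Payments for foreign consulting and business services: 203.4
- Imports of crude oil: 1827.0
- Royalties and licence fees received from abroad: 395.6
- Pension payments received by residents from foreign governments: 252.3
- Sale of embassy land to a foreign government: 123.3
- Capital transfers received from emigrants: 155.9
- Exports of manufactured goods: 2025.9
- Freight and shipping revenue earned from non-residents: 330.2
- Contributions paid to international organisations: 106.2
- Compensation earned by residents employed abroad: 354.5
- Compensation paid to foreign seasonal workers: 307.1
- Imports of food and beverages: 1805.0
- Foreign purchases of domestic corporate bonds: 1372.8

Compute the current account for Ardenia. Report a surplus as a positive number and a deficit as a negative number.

-1282.3

Goods: -1827.0 + 2025.9 - 1805.0 = -1606.1
Services: 330.2 + 395.6 - 203.4 = 522.4
Primary income: -307.1 + 354.5 - 392.1 = -344.7
Secondary income: 252.3 - 106.2 = 146.1
Current account = (-1606.1) + 522.4 + (-344.7) + 146.1 = -1282.3
(Excluded from the current account — capital account: sale of embassy land to a foreign government 123.3, capital transfers received from emigrants 155.9; financial account: foreign purchases of domestic corporate bonds 1372.8.)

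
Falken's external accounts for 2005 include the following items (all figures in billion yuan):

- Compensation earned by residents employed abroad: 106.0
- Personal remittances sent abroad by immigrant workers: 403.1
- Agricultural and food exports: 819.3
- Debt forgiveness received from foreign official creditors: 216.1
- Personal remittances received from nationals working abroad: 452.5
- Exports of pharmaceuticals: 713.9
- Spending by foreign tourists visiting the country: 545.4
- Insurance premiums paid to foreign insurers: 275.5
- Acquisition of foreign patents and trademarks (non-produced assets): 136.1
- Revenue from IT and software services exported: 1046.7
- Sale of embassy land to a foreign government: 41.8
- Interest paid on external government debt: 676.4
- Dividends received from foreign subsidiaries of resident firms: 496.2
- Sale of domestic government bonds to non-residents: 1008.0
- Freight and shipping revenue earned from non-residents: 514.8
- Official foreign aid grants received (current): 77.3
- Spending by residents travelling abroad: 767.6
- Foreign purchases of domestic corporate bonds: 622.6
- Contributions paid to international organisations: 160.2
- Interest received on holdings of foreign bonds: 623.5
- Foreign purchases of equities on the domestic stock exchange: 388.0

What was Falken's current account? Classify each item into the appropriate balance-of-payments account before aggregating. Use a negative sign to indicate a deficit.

3112.8

Goods: 713.9 + 819.3 = 1533.2
Services: 514.8 + 545.4 - 767.6 + 1046.7 - 275.5 = 1063.8
Primary income: -676.4 + 496.2 + 106.0 + 623.5 = 549.3
Secondary income: 452.5 + 77.3 - 403.1 - 160.2 = -33.5
Current account = 1533.2 + 1063.8 + 549.3 + (-33.5) = 3112.8
(Excluded from the current account — capital account: debt forgiveness received from foreign official creditors 216.1, acquisition of foreign patents and trademarks (non-produced assets) 136.1, sale of embassy land to a foreign government 41.8; financial account: sale of domestic government bonds to non-residents 1008.0, foreign purchases of domestic corporate bonds 622.6, foreign purchases of equities on the domestic stock exchange 388.0.)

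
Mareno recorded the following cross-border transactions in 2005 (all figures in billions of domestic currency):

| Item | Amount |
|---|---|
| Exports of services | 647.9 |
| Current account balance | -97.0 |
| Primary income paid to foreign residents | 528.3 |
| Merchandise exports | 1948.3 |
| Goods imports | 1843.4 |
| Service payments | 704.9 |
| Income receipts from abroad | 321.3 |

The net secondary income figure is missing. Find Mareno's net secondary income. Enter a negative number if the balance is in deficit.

Current account = goods balance + services balance + net primary income + net secondary income
Sum of the known components = -159.1
Net secondary income = CA - (known components) = -97.0 - (-159.1) = 62.1

62.1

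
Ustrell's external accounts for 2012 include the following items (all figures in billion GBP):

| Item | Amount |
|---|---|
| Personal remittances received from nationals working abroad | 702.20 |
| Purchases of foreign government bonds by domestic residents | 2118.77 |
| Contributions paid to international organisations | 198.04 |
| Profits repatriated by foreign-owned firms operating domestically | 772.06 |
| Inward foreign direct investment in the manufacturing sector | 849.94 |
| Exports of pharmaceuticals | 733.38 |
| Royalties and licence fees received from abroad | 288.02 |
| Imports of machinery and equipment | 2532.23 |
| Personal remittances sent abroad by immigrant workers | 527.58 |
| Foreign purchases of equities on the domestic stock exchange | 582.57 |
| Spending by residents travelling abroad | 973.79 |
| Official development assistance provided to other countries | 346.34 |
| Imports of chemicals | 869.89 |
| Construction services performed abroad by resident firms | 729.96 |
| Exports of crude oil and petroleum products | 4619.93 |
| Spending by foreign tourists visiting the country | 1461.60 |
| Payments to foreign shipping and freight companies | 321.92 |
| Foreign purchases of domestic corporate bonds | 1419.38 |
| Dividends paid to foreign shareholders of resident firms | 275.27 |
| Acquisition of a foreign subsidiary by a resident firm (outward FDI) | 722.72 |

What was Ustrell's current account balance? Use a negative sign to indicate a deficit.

1717.97

Goods: 4619.93 - 2532.23 + 733.38 - 869.89 = 1951.19
Services: 288.02 - 973.79 + 729.96 + 1461.60 - 321.92 = 1183.87
Primary income: -772.06 - 275.27 = -1047.33
Secondary income: -346.34 + 702.20 - 198.04 - 527.58 = -369.76
Current account = 1951.19 + 1183.87 + (-1047.33) + (-369.76) = 1717.97
(Excluded from the current account — financial account: purchases of foreign government bonds by domestic residents 2118.77, inward foreign direct investment in the manufacturing sector 849.94, foreign purchases of equities on the domestic stock exchange 582.57, foreign purchases of domestic corporate bonds 1419.38, acquisition of a foreign subsidiary by a resident firm (outward FDI) 722.72.)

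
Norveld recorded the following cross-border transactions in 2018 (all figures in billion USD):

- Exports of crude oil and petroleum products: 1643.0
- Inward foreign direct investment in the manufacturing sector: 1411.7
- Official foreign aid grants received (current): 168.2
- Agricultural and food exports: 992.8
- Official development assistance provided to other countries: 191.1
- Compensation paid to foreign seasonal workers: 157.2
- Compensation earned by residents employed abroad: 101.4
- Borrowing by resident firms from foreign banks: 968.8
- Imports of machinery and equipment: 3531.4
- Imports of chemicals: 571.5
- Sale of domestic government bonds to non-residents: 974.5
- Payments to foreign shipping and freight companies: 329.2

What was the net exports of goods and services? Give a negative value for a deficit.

Goods: 992.8 + 1643.0 - 571.5 - 3531.4 = -1467.1
Services: -329.2
Trade balance = -1467.1 + (-329.2) = -1796.3
(Excluded from the trade balance — financial account: inward foreign direct investment in the manufacturing sector 1411.7, borrowing by resident firms from foreign banks 968.8, sale of domestic government bonds to non-residents 974.5; secondary income: official foreign aid grants received (current) 168.2, official development assistance provided to other countries 191.1; primary income: compensation paid to foreign seasonal workers 157.2, compensation earned by residents employed abroad 101.4.)

-1796.3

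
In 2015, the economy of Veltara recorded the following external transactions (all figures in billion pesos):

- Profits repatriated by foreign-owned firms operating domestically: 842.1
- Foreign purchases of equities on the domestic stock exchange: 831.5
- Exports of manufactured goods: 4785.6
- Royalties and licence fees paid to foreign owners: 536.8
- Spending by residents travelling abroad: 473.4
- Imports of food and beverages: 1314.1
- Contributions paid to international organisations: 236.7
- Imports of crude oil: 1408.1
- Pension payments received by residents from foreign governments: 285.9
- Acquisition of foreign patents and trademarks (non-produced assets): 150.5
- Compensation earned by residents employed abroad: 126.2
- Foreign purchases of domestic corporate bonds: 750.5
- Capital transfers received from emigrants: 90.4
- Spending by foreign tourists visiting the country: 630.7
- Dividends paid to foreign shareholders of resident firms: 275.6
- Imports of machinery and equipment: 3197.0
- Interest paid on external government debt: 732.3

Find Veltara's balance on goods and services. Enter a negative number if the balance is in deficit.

Goods: -1314.1 - 1408.1 + 4785.6 - 3197.0 = -1133.6
Services: -536.8 - 473.4 + 630.7 = -379.5
Trade balance = -1133.6 + (-379.5) = -1513.1
(Excluded from the trade balance — primary income: profits repatriated by foreign-owned firms operating domestically 842.1, compensation earned by residents employed abroad 126.2, dividends paid to foreign shareholders of resident firms 275.6, interest paid on external government debt 732.3; financial account: foreign purchases of equities on the domestic stock exchange 831.5, foreign purchases of domestic corporate bonds 750.5; secondary income: contributions paid to international organisations 236.7, pension payments received by residents from foreign governments 285.9; capital account: acquisition of foreign patents and trademarks (non-produced assets) 150.5, capital transfers received from emigrants 90.4.)

-1513.1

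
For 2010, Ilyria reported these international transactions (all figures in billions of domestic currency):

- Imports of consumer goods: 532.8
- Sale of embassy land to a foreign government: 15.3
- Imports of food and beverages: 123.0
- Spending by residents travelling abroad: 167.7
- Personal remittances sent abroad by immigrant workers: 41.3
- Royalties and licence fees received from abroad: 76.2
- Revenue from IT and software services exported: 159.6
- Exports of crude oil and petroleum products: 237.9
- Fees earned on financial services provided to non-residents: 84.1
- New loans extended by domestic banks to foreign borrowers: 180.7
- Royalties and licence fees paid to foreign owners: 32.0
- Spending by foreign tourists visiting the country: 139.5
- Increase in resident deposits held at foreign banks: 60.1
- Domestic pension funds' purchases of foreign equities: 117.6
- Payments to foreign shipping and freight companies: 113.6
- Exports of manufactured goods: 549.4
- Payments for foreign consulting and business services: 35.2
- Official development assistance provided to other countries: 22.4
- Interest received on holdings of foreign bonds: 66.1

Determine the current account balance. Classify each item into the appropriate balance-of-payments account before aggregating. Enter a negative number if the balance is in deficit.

244.8

Goods: -123.0 + 237.9 + 549.4 - 532.8 = 131.5
Services: 84.1 + 139.5 - 167.7 - 113.6 - 35.2 + 159.6 + 76.2 - 32.0 = 110.9
Primary income: 66.1
Secondary income: -41.3 - 22.4 = -63.7
Current account = 131.5 + 110.9 + 66.1 + (-63.7) = 244.8
(Excluded from the current account — capital account: sale of embassy land to a foreign government 15.3; financial account: new loans extended by domestic banks to foreign borrowers 180.7, increase in resident deposits held at foreign banks 60.1, domestic pension funds' purchases of foreign equities 117.6.)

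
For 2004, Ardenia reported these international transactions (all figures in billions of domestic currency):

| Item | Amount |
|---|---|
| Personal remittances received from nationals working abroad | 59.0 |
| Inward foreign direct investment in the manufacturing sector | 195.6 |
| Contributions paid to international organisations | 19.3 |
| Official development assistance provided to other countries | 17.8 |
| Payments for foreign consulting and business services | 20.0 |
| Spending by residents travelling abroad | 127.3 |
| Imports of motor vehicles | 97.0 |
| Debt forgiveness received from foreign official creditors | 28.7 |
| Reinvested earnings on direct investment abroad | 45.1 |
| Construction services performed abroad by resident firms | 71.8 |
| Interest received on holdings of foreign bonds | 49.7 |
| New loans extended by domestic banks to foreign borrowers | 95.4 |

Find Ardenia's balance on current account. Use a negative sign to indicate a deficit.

Goods: -97.0
Services: -127.3 + 71.8 - 20.0 = -75.5
Primary income: 49.7 + 45.1 = 94.8
Secondary income: -17.8 - 19.3 + 59.0 = 21.9
Current account = (-97.0) + (-75.5) + 94.8 + 21.9 = -55.8
(Excluded from the current account — financial account: inward foreign direct investment in the manufacturing sector 195.6, new loans extended by domestic banks to foreign borrowers 95.4; capital account: debt forgiveness received from foreign official creditors 28.7.)

-55.8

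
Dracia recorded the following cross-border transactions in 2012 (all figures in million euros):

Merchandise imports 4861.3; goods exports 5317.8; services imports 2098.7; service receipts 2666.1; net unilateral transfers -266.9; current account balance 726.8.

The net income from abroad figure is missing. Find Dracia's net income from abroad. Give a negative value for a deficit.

-30.2

Current account = goods balance + services balance + net primary income + net secondary income
Sum of the known components = 757.0
Net income from abroad = CA - (known components) = 726.8 - 757.0 = -30.2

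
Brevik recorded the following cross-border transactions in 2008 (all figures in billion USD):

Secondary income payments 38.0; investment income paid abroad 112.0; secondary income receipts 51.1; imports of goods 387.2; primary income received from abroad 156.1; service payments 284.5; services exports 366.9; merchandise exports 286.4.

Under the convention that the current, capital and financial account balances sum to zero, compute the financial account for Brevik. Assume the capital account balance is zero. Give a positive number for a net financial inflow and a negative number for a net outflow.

Goods balance = 286.4 - 387.2 = -100.8
Services balance = 366.9 - 284.5 = 82.4
Trade balance (goods + services) = -100.8 + 82.4 = -18.4
Net primary income = 156.1 - 112.0 = 44.1
Net secondary income = 51.1 - 38.0 = 13.1
Current account = -18.4 + 44.1 + 13.1 = 38.8
Financial account = -(38.8) = -38.8

-38.8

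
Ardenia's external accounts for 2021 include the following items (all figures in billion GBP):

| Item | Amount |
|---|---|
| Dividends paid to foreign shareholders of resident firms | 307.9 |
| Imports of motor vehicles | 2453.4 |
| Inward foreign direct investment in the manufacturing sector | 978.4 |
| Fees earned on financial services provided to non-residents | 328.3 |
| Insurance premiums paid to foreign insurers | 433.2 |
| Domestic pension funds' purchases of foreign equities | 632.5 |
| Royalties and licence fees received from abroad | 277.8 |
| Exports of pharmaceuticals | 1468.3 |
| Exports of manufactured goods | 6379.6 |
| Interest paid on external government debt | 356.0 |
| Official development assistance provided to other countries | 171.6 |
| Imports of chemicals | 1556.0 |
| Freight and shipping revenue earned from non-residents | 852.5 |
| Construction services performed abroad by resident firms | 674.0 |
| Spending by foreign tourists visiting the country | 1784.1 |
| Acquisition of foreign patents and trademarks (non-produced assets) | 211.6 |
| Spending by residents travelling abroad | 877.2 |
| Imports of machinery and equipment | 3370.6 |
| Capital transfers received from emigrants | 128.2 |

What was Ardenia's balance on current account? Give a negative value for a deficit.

Goods: 6379.6 - 1556.0 - 2453.4 + 1468.3 - 3370.6 = 467.9
Services: 1784.1 - 877.2 - 433.2 + 852.5 + 328.3 + 674.0 + 277.8 = 2606.3
Primary income: -356.0 - 307.9 = -663.9
Secondary income: -171.6
Current account = 467.9 + 2606.3 + (-663.9) + (-171.6) = 2238.7
(Excluded from the current account — financial account: inward foreign direct investment in the manufacturing sector 978.4, domestic pension funds' purchases of foreign equities 632.5; capital account: acquisition of foreign patents and trademarks (non-produced assets) 211.6, capital transfers received from emigrants 128.2.)

2238.7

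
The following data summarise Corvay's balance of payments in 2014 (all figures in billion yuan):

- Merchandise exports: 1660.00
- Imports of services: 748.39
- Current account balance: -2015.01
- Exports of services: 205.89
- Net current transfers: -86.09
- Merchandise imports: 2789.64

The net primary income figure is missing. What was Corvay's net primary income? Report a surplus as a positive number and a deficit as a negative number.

-256.78

Current account = goods balance + services balance + net primary income + net secondary income
Sum of the known components = -1758.23
Net primary income = CA - (known components) = -2015.01 - (-1758.23) = -256.78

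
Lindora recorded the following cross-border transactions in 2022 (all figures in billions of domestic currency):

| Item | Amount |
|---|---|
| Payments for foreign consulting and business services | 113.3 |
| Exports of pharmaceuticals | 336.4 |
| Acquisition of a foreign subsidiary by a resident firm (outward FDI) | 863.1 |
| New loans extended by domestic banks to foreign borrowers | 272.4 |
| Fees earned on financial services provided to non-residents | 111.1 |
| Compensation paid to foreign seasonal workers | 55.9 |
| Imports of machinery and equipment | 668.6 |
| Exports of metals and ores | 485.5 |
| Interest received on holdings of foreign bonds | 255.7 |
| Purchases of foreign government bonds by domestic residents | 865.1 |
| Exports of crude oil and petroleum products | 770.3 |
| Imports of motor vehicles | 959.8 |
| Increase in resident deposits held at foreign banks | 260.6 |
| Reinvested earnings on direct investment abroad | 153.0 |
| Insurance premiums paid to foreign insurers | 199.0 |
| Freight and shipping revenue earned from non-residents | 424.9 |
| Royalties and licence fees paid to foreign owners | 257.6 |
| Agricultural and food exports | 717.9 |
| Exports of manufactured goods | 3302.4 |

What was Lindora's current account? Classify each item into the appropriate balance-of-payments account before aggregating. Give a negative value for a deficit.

Goods: 336.4 - 959.8 + 3302.4 + 485.5 + 717.9 + 770.3 - 668.6 = 3984.1
Services: -113.3 + 111.1 + 424.9 - 199.0 - 257.6 = -33.9
Primary income: -55.9 + 153.0 + 255.7 = 352.8
Current account = 3984.1 + (-33.9) + 352.8 = 4303.0
(Excluded from the current account — financial account: acquisition of a foreign subsidiary by a resident firm (outward FDI) 863.1, new loans extended by domestic banks to foreign borrowers 272.4, purchases of foreign government bonds by domestic residents 865.1, increase in resident deposits held at foreign banks 260.6.)

4303.0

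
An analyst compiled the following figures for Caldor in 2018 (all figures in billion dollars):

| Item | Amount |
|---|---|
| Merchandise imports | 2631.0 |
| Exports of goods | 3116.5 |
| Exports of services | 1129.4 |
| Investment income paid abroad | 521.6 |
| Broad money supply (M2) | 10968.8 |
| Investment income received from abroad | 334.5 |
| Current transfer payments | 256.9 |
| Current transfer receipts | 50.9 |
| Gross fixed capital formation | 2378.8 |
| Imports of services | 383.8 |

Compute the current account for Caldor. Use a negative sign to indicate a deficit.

Goods balance = 3116.5 - 2631.0 = 485.5
Services balance = 1129.4 - 383.8 = 745.6
Trade balance (goods + services) = 485.5 + 745.6 = 1231.1
Net primary income = 334.5 - 521.6 = -187.1
Net secondary income = 50.9 - 256.9 = -206.0
Current account = 1231.1 + (-187.1) + (-206.0) = 838.0

838.0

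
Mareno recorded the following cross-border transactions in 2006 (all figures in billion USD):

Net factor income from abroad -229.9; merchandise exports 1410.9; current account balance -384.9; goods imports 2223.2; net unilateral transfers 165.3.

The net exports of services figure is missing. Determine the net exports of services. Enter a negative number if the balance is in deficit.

Current account = goods balance + services balance + net primary income + net secondary income
Sum of the known components = -876.9
Net exports of services = CA - (known components) = -384.9 - (-876.9) = 492.0

492.0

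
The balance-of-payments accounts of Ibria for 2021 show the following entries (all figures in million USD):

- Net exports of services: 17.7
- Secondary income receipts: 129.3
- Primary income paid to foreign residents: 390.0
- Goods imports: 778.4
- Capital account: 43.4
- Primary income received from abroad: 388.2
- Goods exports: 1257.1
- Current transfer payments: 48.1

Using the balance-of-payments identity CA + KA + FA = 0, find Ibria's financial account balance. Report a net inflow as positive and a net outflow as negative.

-619.2

Goods balance = 1257.1 - 778.4 = 478.7
Services balance = 17.7
Trade balance (goods + services) = 478.7 + 17.7 = 496.4
Net primary income = 388.2 - 390.0 = -1.8
Net secondary income = 129.3 - 48.1 = 81.2
Current account = 496.4 + (-1.8) + 81.2 = 575.8
Financial account = -(575.8 + 43.4) = -619.2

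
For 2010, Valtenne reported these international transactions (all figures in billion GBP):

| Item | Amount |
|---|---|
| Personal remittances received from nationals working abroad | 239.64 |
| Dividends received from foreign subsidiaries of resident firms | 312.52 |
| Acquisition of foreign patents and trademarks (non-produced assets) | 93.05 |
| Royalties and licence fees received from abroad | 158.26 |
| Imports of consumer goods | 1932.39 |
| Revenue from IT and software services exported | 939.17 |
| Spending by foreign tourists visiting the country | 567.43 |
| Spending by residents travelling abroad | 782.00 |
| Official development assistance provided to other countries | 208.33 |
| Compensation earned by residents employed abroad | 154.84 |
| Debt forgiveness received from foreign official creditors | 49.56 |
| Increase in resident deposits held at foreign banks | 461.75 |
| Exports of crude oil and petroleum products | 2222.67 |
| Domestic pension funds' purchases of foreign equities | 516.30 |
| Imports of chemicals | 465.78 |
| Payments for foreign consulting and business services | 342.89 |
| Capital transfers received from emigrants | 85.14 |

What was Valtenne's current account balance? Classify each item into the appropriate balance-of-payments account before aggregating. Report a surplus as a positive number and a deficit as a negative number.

Goods: -1932.39 + 2222.67 - 465.78 = -175.50
Services: 939.17 + 158.26 - 342.89 + 567.43 - 782.00 = 539.97
Primary income: 312.52 + 154.84 = 467.36
Secondary income: 239.64 - 208.33 = 31.31
Current account = (-175.50) + 539.97 + 467.36 + 31.31 = 863.14
(Excluded from the current account — capital account: acquisition of foreign patents and trademarks (non-produced assets) 93.05, debt forgiveness received from foreign official creditors 49.56, capital transfers received from emigrants 85.14; financial account: increase in resident deposits held at foreign banks 461.75, domestic pension funds' purchases of foreign equities 516.30.)

863.14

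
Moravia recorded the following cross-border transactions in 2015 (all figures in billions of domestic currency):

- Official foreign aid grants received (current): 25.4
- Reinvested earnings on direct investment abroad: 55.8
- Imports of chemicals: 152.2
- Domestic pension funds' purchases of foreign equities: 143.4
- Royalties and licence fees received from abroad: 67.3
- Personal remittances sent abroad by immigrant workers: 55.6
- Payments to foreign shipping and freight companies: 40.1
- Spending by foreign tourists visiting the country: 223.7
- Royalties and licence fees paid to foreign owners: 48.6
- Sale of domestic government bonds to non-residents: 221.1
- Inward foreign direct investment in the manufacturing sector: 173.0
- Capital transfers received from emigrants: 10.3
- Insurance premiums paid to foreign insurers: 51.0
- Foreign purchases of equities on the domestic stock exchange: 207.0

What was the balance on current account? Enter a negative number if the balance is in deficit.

Goods: -152.2
Services: 223.7 - 51.0 + 67.3 - 48.6 - 40.1 = 151.3
Primary income: 55.8
Secondary income: -55.6 + 25.4 = -30.2
Current account = (-152.2) + 151.3 + 55.8 + (-30.2) = 24.7
(Excluded from the current account — financial account: domestic pension funds' purchases of foreign equities 143.4, sale of domestic government bonds to non-residents 221.1, inward foreign direct investment in the manufacturing sector 173.0, foreign purchases of equities on the domestic stock exchange 207.0; capital account: capital transfers received from emigrants 10.3.)

24.7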